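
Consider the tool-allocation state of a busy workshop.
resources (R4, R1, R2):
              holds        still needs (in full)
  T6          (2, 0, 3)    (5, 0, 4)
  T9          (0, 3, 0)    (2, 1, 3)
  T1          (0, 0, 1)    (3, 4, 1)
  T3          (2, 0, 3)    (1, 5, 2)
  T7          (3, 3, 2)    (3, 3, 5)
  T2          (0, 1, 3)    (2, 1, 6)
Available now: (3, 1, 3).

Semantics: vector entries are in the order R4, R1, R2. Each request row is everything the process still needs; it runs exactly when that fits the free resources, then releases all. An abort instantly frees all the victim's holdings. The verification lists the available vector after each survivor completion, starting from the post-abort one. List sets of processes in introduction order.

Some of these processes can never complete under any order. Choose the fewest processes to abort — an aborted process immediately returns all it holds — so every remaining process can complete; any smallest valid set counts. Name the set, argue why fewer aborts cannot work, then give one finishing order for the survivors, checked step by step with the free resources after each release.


Abort T2.
Key observation: the deadlocked T7 becomes finishable only because T2 released (0, 1, 3); it completes at step 3 below.
Why nothing smaller works: aborting no one leaves the state deadlocked as given.
The survivors complete as T9, T1, T7, T6, T3. Verifying each step (starting from the post-abort pool):
  pool = (3, 2, 6)
  T9 needs (2, 1, 3) <= (3, 2, 6) -> finishes; pool += (0, 3, 0) = (3, 5, 6)
  T1 needs (3, 4, 1) <= (3, 5, 6) -> finishes; pool += (0, 0, 1) = (3, 5, 7)
  T7 needs (3, 3, 5) <= (3, 5, 7) -> finishes; pool += (3, 3, 2) = (6, 8, 9)
  T6 needs (5, 0, 4) <= (6, 8, 9) -> finishes; pool += (2, 0, 3) = (8, 8, 12)
  T3 needs (1, 5, 2) <= (8, 8, 12) -> finishes; pool += (2, 0, 3) = (10, 8, 15)


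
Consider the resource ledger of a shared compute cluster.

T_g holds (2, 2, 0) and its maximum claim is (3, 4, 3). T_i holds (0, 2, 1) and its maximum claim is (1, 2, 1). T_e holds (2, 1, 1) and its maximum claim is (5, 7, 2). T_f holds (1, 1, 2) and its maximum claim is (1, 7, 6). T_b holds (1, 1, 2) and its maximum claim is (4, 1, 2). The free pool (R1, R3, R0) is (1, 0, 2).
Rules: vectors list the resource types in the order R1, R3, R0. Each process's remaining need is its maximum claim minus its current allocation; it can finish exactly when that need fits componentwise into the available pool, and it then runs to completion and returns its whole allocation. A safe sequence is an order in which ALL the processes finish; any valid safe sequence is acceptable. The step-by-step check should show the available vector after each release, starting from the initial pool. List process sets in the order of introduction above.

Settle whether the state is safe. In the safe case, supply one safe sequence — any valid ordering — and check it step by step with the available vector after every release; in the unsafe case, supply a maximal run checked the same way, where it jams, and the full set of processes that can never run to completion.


UNSAFE — no complete ordering exists.
Key observation: R3 is the bottleneck — with T_i, T_g, T_b done the pool holds (4, 5, 5), short of every remaining need.
A maximal execution: T_i, T_g, T_b — then nothing else fits. Check, step by step:
  pool = (1, 0, 2)
  T_i needs (1, 0, 0) <= (1, 0, 2) -> finishes; pool += (0, 2, 1) = (1, 2, 3)
  T_g needs (1, 2, 3) <= (1, 2, 3) -> finishes; pool += (2, 2, 0) = (3, 4, 3)
  T_b needs (3, 0, 0) <= (3, 4, 3) -> finishes; pool += (1, 1, 2) = (4, 5, 5)
  blocked: T_e wants (3, 6, 1), pool (4, 5, 5) — not enough R3
  blocked: T_f wants (0, 6, 4), pool (4, 5, 5) — not enough R3
Permanently blocked: T_e and T_f.


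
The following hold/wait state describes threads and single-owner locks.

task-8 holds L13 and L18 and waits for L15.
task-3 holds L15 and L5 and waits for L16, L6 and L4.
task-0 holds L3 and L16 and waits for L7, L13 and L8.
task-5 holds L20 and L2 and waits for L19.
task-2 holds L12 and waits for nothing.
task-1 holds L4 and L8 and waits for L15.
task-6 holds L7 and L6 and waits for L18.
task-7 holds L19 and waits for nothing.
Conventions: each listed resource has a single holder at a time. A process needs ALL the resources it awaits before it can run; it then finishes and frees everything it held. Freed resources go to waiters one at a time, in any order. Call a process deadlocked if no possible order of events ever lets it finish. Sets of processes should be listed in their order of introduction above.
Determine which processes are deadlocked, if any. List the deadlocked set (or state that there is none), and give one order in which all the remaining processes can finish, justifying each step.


Deadlocked: task-8, task-3, task-0, task-1 and task-6.
Key observation: the knot is the closed ring of waits task-8 -> task-3 -> task-0 -> task-8; task-1 and task-6 are caught in further circular waits.
One completion order for the rest: task-2, task-7, task-5.
Walking it through:
  task-2: no waits; runs immediately, freeing L12
  task-7: no waits; runs immediately, freeing L19
  task-5: everything it awaited (L19) is free; runs, freeing L20 and L2


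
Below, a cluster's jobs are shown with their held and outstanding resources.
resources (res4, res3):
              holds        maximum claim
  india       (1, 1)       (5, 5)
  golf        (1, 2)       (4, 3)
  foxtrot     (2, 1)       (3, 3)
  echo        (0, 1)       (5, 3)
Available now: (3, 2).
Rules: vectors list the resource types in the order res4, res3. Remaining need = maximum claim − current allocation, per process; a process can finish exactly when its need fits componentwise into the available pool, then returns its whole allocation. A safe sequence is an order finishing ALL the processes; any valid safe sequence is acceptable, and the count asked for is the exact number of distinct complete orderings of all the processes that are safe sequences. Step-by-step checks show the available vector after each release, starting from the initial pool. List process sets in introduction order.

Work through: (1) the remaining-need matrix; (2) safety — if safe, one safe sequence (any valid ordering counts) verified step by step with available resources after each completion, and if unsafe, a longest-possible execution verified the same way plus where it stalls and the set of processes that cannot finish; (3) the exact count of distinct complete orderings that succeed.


(1) Need matrix, components ordered res4, res3:
  india: (4, 4)
  golf: (3, 1)
  foxtrot: (1, 2)
  echo: (5, 2)
(2) The state is SAFE; one workable sequence: golf, foxtrot, echo, india.
Key observation: the order's first zero-slack moment is golf ((3, 1) needed, (3, 2) free — a requested resource with nothing to spare).
Walking it through:
  pool = (3, 2)
  golf needs (3, 1) <= (3, 2) -> finishes; pool += (1, 2) = (4, 4)
  foxtrot needs (1, 2) <= (4, 4) -> finishes; pool += (2, 1) = (6, 5)
  echo needs (5, 2) <= (6, 5) -> finishes; pool += (0, 1) = (6, 6)
  india needs (4, 4) <= (6, 6) -> finishes; pool += (1, 1) = (7, 7)
(3) Precisely 8 of the possible complete orderings are safe sequences.


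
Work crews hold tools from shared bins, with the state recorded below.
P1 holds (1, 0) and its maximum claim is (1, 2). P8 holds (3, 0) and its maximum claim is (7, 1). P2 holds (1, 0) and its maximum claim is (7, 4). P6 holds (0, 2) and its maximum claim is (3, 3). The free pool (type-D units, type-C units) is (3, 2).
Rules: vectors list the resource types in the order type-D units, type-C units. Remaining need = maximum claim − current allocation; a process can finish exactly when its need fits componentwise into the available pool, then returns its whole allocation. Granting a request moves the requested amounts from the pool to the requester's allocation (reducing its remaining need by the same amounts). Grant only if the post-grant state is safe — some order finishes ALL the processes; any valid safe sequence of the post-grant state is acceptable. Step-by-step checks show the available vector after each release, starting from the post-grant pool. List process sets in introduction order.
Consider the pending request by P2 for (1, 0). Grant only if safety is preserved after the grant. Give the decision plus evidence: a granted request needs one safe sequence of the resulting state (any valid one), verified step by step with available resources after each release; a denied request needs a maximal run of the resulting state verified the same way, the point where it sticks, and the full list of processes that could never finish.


DENY — the pretend-granted state is unsafe.
Key observation: the pool after P1, P6 is (3, 4); every surviving request exceeds it in type-D units, so progress ends there.
Pretend the grant happened; the run P1, P6 goes as far as possible. Verifying each step:
  pool = (2, 2)
  P1: need (0, 2) fits (2, 2); releases (1, 0), pool now (3, 2)
  P6: need (3, 1) fits (3, 2); releases (0, 2), pool now (3, 4)
  blocked: P8 wants (4, 1), pool (3, 4) — not enough type-D units
  blocked: P2 wants (5, 4), pool (3, 4) — not enough type-D units
Post-grant, the permanently blocked set is P8 and P2.


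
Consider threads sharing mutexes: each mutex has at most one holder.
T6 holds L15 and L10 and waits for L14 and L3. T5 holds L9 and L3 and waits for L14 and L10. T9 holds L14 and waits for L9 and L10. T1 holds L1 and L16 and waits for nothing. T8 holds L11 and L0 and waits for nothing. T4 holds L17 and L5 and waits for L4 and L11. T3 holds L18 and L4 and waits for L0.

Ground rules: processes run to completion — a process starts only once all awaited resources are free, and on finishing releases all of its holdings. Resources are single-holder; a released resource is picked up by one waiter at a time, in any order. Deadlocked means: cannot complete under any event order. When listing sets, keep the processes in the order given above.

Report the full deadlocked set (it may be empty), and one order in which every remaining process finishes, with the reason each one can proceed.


Deadlocked set: T6, T5 and T9.
Key observation: the knot is the closed ring of waits T6 -> T5 -> T6; T9 is caught in further circular waits.
One completion order for the rest: T1, T8, T3, T4.
Check, step by step:
  run T1 (it waits on nothing); releases L1 and L16
  run T8 (it waits on nothing); releases L11 and L0
  run T3 (all its waits — L0 — are resolved); releases L18 and L4
  run T4 (all its waits — L4 and L11 — are resolved); releases L17 and L5


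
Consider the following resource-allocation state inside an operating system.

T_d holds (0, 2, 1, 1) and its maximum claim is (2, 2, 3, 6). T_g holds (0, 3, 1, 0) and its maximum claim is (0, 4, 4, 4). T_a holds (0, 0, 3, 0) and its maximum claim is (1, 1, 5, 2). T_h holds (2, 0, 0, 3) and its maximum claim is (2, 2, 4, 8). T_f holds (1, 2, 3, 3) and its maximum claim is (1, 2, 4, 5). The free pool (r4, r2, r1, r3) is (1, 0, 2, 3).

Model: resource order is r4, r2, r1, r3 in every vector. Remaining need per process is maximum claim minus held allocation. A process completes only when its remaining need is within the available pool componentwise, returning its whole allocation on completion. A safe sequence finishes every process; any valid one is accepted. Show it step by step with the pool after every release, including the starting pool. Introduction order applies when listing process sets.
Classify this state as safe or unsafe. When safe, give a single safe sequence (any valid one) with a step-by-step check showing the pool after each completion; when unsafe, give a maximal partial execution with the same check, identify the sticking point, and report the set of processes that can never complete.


The state is SAFE; one workable sequence: T_f, T_a, T_d, T_g, T_h.
Key observation: the order's first zero-slack moment is T_d ((2, 0, 2, 5) needed, (2, 2, 8, 6) free — a requested resource with nothing to spare).
Check, step by step:
  pool = (1, 0, 2, 3)
  T_f: need (0, 0, 1, 2) fits (1, 0, 2, 3); releases (1, 2, 3, 3), pool now (2, 2, 5, 6)
  T_a: need (1, 1, 2, 2) fits (2, 2, 5, 6); releases (0, 0, 3, 0), pool now (2, 2, 8, 6)
  T_d: need (2, 0, 2, 5) fits (2, 2, 8, 6); releases (0, 2, 1, 1), pool now (2, 4, 9, 7)
  T_g: need (0, 1, 3, 4) fits (2, 4, 9, 7); releases (0, 3, 1, 0), pool now (2, 7, 10, 7)
  T_h: need (0, 2, 4, 5) fits (2, 7, 10, 7); releases (2, 0, 0, 3), pool now (4, 7, 10, 10)


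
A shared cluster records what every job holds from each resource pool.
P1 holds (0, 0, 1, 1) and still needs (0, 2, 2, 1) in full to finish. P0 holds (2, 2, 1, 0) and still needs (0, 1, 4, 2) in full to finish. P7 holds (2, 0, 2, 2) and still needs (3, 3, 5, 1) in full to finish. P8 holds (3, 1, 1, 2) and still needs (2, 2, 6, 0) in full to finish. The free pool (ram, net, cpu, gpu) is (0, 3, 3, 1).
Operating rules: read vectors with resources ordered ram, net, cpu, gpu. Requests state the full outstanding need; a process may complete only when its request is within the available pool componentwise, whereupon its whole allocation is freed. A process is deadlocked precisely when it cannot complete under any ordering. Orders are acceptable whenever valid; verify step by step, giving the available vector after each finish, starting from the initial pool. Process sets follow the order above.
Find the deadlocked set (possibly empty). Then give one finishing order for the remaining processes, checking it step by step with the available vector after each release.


Deadlocked set: P7 and P8.
Key observation: after P1, P0 the pool peaks at (2, 5, 5, 2), and each blocked process is short somewhere: P7 on ram; P8 on cpu.
A valid finishing order for the others: P1, P0. Verifying each step:
  pool = (0, 3, 3, 1)
  run P1 (needs (0, 2, 2, 1), free (0, 3, 3, 1)); after release of (0, 0, 1, 1) the pool is (0, 3, 4, 2)
  run P0 (needs (0, 1, 4, 2), free (0, 3, 4, 2)); after release of (2, 2, 1, 0) the pool is (2, 5, 5, 2)
The stuck group stays short no matter what:
  P7 still needs (3, 3, 5, 1) but only (2, 5, 5, 2) is free — short on ram
  P8 still needs (2, 2, 6, 0) but only (2, 5, 5, 2) is free — short on cpu


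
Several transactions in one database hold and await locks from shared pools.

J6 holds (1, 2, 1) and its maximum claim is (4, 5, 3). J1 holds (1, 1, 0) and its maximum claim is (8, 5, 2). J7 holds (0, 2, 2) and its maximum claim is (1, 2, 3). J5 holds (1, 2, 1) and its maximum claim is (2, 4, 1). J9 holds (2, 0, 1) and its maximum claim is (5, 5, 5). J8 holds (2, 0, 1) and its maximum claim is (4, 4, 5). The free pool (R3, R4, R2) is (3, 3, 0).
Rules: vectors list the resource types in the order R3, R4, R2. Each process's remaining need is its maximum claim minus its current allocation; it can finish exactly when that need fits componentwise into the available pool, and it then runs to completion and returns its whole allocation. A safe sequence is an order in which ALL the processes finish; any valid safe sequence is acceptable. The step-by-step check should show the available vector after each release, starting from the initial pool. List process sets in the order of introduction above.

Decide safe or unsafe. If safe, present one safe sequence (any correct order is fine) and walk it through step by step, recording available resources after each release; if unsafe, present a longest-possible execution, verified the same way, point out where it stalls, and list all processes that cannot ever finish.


SAFE — a valid safe sequence is J5, J7, J6, J9, J8, J1.
Key observation: reading the order forward, J7 is the first process whose need (1, 0, 1) meets the free pool (4, 5, 1) exactly on a resource it requests.
Verifying each step:
  pool = (3, 3, 0)
  J5 needs (1, 2, 0) <= (3, 3, 0) -> finishes; pool += (1, 2, 1) = (4, 5, 1)
  J7 needs (1, 0, 1) <= (4, 5, 1) -> finishes; pool += (0, 2, 2) = (4, 7, 3)
  J6 needs (3, 3, 2) <= (4, 7, 3) -> finishes; pool += (1, 2, 1) = (5, 9, 4)
  J9 needs (3, 5, 4) <= (5, 9, 4) -> finishes; pool += (2, 0, 1) = (7, 9, 5)
  J8 needs (2, 4, 4) <= (7, 9, 5) -> finishes; pool += (2, 0, 1) = (9, 9, 6)
  J1 needs (7, 4, 2) <= (9, 9, 6) -> finishes; pool += (1, 1, 0) = (10, 10, 6)


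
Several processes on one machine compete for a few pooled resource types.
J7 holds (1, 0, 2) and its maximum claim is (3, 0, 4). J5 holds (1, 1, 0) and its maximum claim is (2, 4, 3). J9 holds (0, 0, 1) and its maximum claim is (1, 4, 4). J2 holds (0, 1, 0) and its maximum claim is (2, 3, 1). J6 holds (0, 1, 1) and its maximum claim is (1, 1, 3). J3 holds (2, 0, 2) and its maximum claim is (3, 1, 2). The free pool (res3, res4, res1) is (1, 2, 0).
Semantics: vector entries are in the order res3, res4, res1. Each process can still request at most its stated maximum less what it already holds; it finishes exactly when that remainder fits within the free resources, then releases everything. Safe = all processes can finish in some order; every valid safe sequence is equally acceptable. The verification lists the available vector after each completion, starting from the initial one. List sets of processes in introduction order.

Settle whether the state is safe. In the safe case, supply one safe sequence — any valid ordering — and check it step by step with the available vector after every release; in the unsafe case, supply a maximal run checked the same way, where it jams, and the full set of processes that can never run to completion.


The state is SAFE; one workable sequence: J3, J2, J6, J5, J9, J7.
Key observation: the order's first zero-slack moment is J3 ((1, 1, 0) needed, (1, 2, 0) free — a requested resource with nothing to spare).
Step-by-step check:
  pool = (1, 2, 0)
  run J3 (needs (1, 1, 0), free (1, 2, 0)); after release of (2, 0, 2) the pool is (3, 2, 2)
  run J2 (needs (2, 2, 1), free (3, 2, 2)); after release of (0, 1, 0) the pool is (3, 3, 2)
  run J6 (needs (1, 0, 2), free (3, 3, 2)); after release of (0, 1, 1) the pool is (3, 4, 3)
  run J5 (needs (1, 3, 3), free (3, 4, 3)); after release of (1, 1, 0) the pool is (4, 5, 3)
  run J9 (needs (1, 4, 3), free (4, 5, 3)); after release of (0, 0, 1) the pool is (4, 5, 4)
  run J7 (needs (2, 0, 2), free (4, 5, 4)); after release of (1, 0, 2) the pool is (5, 5, 6)


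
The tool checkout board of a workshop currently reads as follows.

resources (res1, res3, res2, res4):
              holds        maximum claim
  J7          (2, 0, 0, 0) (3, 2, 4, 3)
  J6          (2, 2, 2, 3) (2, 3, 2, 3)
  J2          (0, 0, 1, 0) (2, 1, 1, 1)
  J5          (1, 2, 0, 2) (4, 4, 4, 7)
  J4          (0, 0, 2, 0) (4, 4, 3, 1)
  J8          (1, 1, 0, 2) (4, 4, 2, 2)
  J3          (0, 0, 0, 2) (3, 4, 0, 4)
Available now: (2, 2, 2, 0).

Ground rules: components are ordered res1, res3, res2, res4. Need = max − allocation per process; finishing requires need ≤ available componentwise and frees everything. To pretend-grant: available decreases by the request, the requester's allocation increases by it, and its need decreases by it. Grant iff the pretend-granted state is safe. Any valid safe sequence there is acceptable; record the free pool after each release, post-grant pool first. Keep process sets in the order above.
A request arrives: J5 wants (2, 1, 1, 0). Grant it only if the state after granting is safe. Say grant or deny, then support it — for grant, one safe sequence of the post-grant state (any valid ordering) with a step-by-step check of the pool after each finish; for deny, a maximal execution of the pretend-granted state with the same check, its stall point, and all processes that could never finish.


GRANT: granting preserves safety; a valid post-grant sequence is J6, J2, J7, J8, J3, J5, J4.
Key observation: post-grant, (0, 1, 1, 0) remains, and an order beginning with J6 completes everyone.
Verifying the post-grant state step by step:
  pool = (0, 1, 1, 0)
  run J6 (needs (0, 1, 0, 0), free (0, 1, 1, 0)); after release of (2, 2, 2, 3) the pool is (2, 3, 3, 3)
  run J2 (needs (2, 1, 0, 1), free (2, 3, 3, 3)); after release of (0, 0, 1, 0) the pool is (2, 3, 4, 3)
  run J7 (needs (1, 2, 4, 3), free (2, 3, 4, 3)); after release of (2, 0, 0, 0) the pool is (4, 3, 4, 3)
  run J8 (needs (3, 3, 2, 0), free (4, 3, 4, 3)); after release of (1, 1, 0, 2) the pool is (5, 4, 4, 5)
  run J3 (needs (3, 4, 0, 2), free (5, 4, 4, 5)); after release of (0, 0, 0, 2) the pool is (5, 4, 4, 7)
  run J5 (needs (1, 1, 3, 5), free (5, 4, 4, 7)); after release of (3, 3, 1, 2) the pool is (8, 7, 5, 9)
  run J4 (needs (4, 4, 1, 1), free (8, 7, 5, 9)); after release of (0, 0, 2, 0) the pool is (8, 7, 7, 9)


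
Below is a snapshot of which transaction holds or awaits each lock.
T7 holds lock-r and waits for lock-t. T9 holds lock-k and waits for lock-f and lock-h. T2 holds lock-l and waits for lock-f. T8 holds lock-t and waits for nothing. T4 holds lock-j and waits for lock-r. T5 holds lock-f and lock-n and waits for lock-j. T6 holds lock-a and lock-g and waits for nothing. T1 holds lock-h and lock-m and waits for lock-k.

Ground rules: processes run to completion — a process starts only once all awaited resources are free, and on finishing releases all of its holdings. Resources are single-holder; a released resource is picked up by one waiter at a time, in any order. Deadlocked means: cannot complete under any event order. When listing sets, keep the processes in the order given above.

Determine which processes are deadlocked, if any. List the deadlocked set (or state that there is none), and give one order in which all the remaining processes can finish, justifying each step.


Deadlocked set: T9 and T1.
Key observation: the cycle T9 -> T1 -> T9 can never break — each member waits on the next; no other process is dragged down with it.
One completion order for the rest: T6, T8, T7, T4, T5, T2.
Check, step by step:
  T6 waits on nothing -> runs at once and releases lock-a and lock-g
  T8 waits on nothing -> runs at once and releases lock-t
  run T7 (all its waits — lock-t — are resolved); releases lock-r
  run T4 (all its waits — lock-r — are resolved); releases lock-j
  run T5 (all its waits — lock-j — are resolved); releases lock-f and lock-n
  run T2 (all its waits — lock-f — are resolved); releases lock-l


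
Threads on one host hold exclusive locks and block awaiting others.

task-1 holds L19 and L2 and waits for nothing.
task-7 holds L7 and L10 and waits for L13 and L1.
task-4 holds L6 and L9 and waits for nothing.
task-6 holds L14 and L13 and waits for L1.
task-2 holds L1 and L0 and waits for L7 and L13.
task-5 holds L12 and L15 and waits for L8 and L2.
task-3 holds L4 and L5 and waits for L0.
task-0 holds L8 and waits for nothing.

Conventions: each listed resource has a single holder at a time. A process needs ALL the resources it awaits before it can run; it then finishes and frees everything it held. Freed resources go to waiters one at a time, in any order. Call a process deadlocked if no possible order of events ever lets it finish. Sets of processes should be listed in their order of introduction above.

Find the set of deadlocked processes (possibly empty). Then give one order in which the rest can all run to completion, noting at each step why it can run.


The deadlocked set is task-7, task-6, task-2 and task-3.
Key observation: the wait chain closes on itself along task-7 -> task-6 -> task-2 -> task-7; task-3 waits into the deadlock from upstream.
A valid finishing order for the others: task-4, task-1, task-0, task-5.
Verifying each step:
  task-4: no waits; runs immediately, freeing L6 and L9
  task-1: no waits; runs immediately, freeing L19 and L2
  task-0: no waits; runs immediately, freeing L8
  run task-5 (all its waits — L8 and L2 — are resolved); releases L12 and L15


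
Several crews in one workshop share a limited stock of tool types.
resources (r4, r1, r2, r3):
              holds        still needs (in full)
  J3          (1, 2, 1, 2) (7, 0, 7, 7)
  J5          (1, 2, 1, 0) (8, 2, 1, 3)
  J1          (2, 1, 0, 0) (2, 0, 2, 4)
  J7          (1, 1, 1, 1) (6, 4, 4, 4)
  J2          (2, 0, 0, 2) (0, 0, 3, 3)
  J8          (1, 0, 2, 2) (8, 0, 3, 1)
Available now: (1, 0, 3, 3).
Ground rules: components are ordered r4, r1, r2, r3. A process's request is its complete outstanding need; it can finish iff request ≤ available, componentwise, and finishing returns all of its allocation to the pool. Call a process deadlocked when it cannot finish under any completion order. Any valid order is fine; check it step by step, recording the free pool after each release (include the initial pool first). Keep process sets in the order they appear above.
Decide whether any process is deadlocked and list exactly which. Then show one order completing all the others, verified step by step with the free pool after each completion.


Deadlocked set: J3, J5, J7 and J8.
Key observation: J2, J1 can finish, but then (5, 1, 3, 5) is all there is, and the blocked group's r4 demands exceed it.
The rest can finish in the order J2, J1. Check, step by step:
  pool = (1, 0, 3, 3)
  J2 needs (0, 0, 3, 3) <= (1, 0, 3, 3) -> finishes; pool += (2, 0, 0, 2) = (3, 0, 3, 5)
  J1 needs (2, 0, 2, 4) <= (3, 0, 3, 5) -> finishes; pool += (2, 1, 0, 0) = (5, 1, 3, 5)
The stuck group stays short no matter what:
  blocked: J3 wants (7, 0, 7, 7), pool (5, 1, 3, 5) — not enough r4, r2 and r3
  blocked: J5 wants (8, 2, 1, 3), pool (5, 1, 3, 5) — not enough r4 and r1
  blocked: J7 wants (6, 4, 4, 4), pool (5, 1, 3, 5) — not enough r4, r1 and r2
  blocked: J8 wants (8, 0, 3, 1), pool (5, 1, 3, 5) — not enough r4


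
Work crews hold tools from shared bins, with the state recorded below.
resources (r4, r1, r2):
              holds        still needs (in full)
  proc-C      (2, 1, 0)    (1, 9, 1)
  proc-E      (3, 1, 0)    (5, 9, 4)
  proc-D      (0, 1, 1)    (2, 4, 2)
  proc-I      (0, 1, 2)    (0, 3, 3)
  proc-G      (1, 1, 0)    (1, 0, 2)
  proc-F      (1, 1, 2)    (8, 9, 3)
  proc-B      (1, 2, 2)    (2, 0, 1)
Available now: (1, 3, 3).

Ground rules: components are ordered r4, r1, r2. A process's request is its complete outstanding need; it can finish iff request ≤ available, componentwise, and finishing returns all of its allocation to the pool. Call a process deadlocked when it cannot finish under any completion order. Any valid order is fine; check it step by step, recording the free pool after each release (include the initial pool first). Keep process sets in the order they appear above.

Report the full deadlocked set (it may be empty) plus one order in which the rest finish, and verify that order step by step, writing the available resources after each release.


Deadlocked: proc-C, proc-E and proc-F.
Key observation: once proc-G, proc-I, proc-B, proc-D finish, the pool peaks at (3, 8, 8) — and every remaining process still needs more r1 than that.
A valid finishing order for the others: proc-G, proc-I, proc-B, proc-D. Verifying each step:
  pool = (1, 3, 3)
  run proc-G (needs (1, 0, 2), free (1, 3, 3)); after release of (1, 1, 0) the pool is (2, 4, 3)
  run proc-I (needs (0, 3, 3), free (2, 4, 3)); after release of (0, 1, 2) the pool is (2, 5, 5)
  run proc-B (needs (2, 0, 1), free (2, 5, 5)); after release of (1, 2, 2) the pool is (3, 7, 7)
  run proc-D (needs (2, 4, 2), free (3, 7, 7)); after release of (0, 1, 1) the pool is (3, 8, 8)
The blocked processes can never fit:
  proc-C still needs (1, 9, 1) but only (3, 8, 8) is free — short on r1
  proc-E still needs (5, 9, 4) but only (3, 8, 8) is free — short on r4 and r1
  proc-F still needs (8, 9, 3) but only (3, 8, 8) is free — short on r4 and r1


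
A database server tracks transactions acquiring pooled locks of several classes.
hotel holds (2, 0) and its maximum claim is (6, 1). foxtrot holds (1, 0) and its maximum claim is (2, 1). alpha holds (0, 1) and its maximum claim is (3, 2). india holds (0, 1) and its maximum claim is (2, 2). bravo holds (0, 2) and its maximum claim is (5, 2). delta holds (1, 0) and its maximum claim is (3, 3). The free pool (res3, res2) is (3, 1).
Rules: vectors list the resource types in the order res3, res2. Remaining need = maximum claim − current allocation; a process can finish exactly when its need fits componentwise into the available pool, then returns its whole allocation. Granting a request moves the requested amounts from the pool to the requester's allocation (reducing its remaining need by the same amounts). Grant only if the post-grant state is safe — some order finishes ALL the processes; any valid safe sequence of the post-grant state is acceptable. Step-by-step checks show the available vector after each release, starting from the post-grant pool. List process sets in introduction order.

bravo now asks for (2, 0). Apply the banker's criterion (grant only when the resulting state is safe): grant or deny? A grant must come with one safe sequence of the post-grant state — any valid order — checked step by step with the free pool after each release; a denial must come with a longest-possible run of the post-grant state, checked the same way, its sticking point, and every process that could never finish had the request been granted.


DENY: after the grant no complete ordering would exist.
Key observation: after foxtrot, india the pool peaks at (2, 2), and each blocked process is short somewhere: hotel on res3; alpha on res3; bravo on res3; delta on res2.
On the post-grant state, foxtrot, india is a maximal run — nothing extends it. Check, step by step:
  pool = (1, 1)
  run foxtrot (needs (1, 1), free (1, 1)); after release of (1, 0) the pool is (2, 1)
  run india (needs (2, 1), free (2, 1)); after release of (0, 1) the pool is (2, 2)
  hotel cannot run: need (4, 1) vs free (2, 2) (insufficient res3)
  alpha cannot run: need (3, 1) vs free (2, 2) (insufficient res3)
  bravo cannot run: need (3, 0) vs free (2, 2) (insufficient res3)
  delta cannot run: need (2, 3) vs free (2, 2) (insufficient res2)
Had the request been granted, hotel, alpha, bravo and delta could never finish.


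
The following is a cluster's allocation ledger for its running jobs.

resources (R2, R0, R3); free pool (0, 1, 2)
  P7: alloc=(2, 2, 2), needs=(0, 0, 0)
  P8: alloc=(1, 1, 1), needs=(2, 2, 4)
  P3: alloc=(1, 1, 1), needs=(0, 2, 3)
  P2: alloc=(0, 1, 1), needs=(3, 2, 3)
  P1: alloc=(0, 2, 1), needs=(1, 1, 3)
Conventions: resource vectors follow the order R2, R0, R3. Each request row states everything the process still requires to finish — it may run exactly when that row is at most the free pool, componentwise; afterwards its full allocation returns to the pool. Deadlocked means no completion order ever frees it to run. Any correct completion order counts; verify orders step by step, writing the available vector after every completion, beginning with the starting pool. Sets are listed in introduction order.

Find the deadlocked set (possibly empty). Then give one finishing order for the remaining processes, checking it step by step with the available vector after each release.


The deadlocked set is empty.
Key observation: P7 fits the free pool immediately, and its release cascades until everyone finishes.
The rest can finish in the order P7, P8, P1, P2, P3. Walking it through:
  pool = (0, 1, 2)
  run P7 (needs (0, 0, 0), free (0, 1, 2)); after release of (2, 2, 2) the pool is (2, 3, 4)
  run P8 (needs (2, 2, 4), free (2, 3, 4)); after release of (1, 1, 1) the pool is (3, 4, 5)
  run P1 (needs (1, 1, 3), free (3, 4, 5)); after release of (0, 2, 1) the pool is (3, 6, 6)
  run P2 (needs (3, 2, 3), free (3, 6, 6)); after release of (0, 1, 1) the pool is (3, 7, 7)
  run P3 (needs (0, 2, 3), free (3, 7, 7)); after release of (1, 1, 1) the pool is (4, 8, 8)


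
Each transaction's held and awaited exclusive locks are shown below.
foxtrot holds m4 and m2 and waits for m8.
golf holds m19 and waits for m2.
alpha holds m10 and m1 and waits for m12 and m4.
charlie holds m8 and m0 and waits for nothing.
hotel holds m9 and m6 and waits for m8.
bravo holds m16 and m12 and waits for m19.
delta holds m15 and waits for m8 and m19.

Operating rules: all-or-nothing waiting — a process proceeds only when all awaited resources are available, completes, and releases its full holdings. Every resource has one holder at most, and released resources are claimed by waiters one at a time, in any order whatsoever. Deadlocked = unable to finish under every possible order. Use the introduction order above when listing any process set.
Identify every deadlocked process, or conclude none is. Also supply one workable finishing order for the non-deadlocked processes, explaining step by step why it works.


Nothing here is deadlocked.
Key observation: there is no circular wait here — follow any chain and it reaches a process that is free to run now.
A valid finishing order for the others: charlie, foxtrot, hotel, golf, bravo, alpha, delta.
Walking it through:
  run charlie (it waits on nothing); releases m8 and m0
  foxtrot waits on m8 — all released -> runs and releases m4 and m2
  hotel waits on m8 — all released -> runs and releases m9 and m6
  golf waits on m2 — all released -> runs and releases m19
  bravo waits on m19 — all released -> runs and releases m16 and m12
  alpha waits on m12 and m4 — all released -> runs and releases m10 and m1
  delta waits on m8 and m19 — all released -> runs and releases m15


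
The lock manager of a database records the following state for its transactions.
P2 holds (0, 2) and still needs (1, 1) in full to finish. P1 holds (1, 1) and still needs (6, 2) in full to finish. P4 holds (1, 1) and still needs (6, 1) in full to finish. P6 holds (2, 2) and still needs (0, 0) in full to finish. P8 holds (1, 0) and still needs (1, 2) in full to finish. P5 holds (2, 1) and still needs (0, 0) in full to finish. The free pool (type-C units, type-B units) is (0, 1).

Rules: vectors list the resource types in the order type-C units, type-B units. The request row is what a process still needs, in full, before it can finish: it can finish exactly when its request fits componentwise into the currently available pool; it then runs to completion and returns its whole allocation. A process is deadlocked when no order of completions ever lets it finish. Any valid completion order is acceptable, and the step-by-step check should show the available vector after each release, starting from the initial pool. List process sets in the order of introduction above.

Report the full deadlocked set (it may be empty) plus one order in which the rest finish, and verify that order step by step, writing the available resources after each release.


Deadlocked: P1 and P4.
Key observation: the wall is type-C units: completing P5, P2, P8, P6 brings the pool only to (5, 6), and all the rest need more.
One completion order for the rest: P5, P2, P8, P6. Walking it through:
  pool = (0, 1)
  P5 needs (0, 0) <= (0, 1) -> finishes; pool += (2, 1) = (2, 2)
  P2 needs (1, 1) <= (2, 2) -> finishes; pool += (0, 2) = (2, 4)
  P8 needs (1, 2) <= (2, 4) -> finishes; pool += (1, 0) = (3, 4)
  P6 needs (0, 0) <= (3, 4) -> finishes; pool += (2, 2) = (5, 6)
None of the blocked processes ever fits:
  blocked: P1 wants (6, 2), pool (5, 6) — not enough type-C units
  blocked: P4 wants (6, 1), pool (5, 6) — not enough type-C units


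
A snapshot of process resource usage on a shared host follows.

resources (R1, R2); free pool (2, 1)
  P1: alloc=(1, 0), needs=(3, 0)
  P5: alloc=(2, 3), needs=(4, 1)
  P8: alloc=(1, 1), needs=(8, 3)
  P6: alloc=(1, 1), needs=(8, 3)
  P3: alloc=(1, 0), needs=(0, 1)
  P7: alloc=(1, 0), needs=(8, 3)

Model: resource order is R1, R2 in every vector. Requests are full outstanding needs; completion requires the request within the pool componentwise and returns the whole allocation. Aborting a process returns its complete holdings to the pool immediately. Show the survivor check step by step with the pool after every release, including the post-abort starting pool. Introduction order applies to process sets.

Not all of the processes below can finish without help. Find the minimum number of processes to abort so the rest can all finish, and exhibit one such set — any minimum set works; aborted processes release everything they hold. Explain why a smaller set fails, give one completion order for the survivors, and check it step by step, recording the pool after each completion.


The answer: abort P6 and P7.
Key observation: no ordering could ever have run P8 before the abort of P6 and P7; with (2, 1) back in the pool it fits at step 4.
Minimality, checking each single-abort alternative: P1 alone leaves P8 blocked (short on R1); P5 alone leaves P8 blocked (short on R1); P8 alone leaves P6 blocked (short on R1); P6 alone leaves P8 blocked (short on R1); P3 alone leaves P8 blocked (short on R1); P7 alone leaves P8 blocked (short on R1).
Survivors finish in the order: P1, P3, P5, P8. Walking it through (pool after the aborts first):
  pool = (4, 2)
  P1 needs (3, 0) <= (4, 2) -> finishes; pool += (1, 0) = (5, 2)
  P3 needs (0, 1) <= (5, 2) -> finishes; pool += (1, 0) = (6, 2)
  P5 needs (4, 1) <= (6, 2) -> finishes; pool += (2, 3) = (8, 5)
  P8 needs (8, 3) <= (8, 5) -> finishes; pool += (1, 1) = (9, 6)


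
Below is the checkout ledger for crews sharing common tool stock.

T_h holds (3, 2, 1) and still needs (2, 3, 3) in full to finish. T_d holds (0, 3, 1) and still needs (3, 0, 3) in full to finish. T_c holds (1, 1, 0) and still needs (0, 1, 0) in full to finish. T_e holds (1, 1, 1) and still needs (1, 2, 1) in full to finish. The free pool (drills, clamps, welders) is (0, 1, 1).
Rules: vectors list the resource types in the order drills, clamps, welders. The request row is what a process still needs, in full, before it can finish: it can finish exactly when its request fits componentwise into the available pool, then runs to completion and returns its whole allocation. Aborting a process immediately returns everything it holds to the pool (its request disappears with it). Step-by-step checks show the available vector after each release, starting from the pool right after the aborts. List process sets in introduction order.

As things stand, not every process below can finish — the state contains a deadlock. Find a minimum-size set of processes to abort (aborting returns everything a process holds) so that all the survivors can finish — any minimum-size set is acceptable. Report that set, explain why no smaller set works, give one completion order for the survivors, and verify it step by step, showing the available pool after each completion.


The answer: abort T_h.
Key observation: before aborting T_h, T_d was permanently blocked — no order could ever run it; afterwards it completes at step 2.
Minimality: the empty abort set fails — the state is deadlocked as it stands.
Survivors finish in the order: T_e, T_d, T_c. Walking it through (pool after the aborts first):
  pool = (3, 3, 2)
  T_e: need (1, 2, 1) fits (3, 3, 2); releases (1, 1, 1), pool now (4, 4, 3)
  T_d: need (3, 0, 3) fits (4, 4, 3); releases (0, 3, 1), pool now (4, 7, 4)
  T_c: need (0, 1, 0) fits (4, 7, 4); releases (1, 1, 0), pool now (5, 8, 4)


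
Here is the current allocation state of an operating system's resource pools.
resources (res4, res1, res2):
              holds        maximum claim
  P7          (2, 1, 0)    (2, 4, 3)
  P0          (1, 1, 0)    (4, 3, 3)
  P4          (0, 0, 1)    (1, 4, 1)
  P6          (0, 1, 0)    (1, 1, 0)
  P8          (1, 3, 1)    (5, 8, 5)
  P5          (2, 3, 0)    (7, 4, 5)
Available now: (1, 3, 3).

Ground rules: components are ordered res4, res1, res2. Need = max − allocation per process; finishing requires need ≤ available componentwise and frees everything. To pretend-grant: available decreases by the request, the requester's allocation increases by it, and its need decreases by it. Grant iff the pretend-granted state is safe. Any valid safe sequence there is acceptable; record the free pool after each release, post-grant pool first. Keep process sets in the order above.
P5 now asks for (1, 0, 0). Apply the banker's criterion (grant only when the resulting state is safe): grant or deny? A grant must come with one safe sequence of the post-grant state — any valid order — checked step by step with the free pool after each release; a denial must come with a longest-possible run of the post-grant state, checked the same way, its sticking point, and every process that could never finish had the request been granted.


DENY — the pretend-granted state is unsafe.
Key observation: P7, P6, P4 can finish, but then (2, 5, 4) is all there is, and the blocked group's res4 demands exceed it.
On the post-grant state, P7, P6, P4 is a maximal run — nothing extends it. Check, step by step:
  pool = (0, 3, 3)
  run P7 (needs (0, 3, 3), free (0, 3, 3)); after release of (2, 1, 0) the pool is (2, 4, 3)
  run P6 (needs (1, 0, 0), free (2, 4, 3)); after release of (0, 1, 0) the pool is (2, 5, 3)
  run P4 (needs (1, 4, 0), free (2, 5, 3)); after release of (0, 0, 1) the pool is (2, 5, 4)
  P0 still needs (3, 2, 3) but only (2, 5, 4) is free — short on res4
  P8 still needs (4, 5, 4) but only (2, 5, 4) is free — short on res4
  P5 still needs (4, 1, 5) but only (2, 5, 4) is free — short on res4 and res2
Post-grant, the permanently blocked set is P0, P8 and P5.
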